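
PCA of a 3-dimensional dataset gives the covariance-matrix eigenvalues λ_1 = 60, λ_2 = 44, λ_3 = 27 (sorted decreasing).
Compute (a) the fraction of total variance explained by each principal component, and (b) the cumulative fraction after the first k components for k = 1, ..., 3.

Step 1 — total variance = trace(Sigma) = Σ λ_i = 60 + 44 + 27 = 131.

Step 2 — fraction explained by component i = λ_i / Σ λ:
  PC1: 60/131 = 0.458
  PC2: 44/131 = 0.3359
  PC3: 27/131 = 0.2061

Step 3 — cumulative fraction after k components = (λ_1 + ... + λ_k) / Σ λ:
  k = 1: 60/131 = 0.458
  k = 2: (60 + 44)/131 = 104/131 = 0.7939
  k = 3: (60 + 44 + 27)/131 = 131/131 = 1

Summary (fraction, with percent):

explained: PC1 0.458 (45.8%), PC2 0.3359 (33.59%), PC3 0.2061 (20.61%);  cumulative: 0.458, 0.7939, 1


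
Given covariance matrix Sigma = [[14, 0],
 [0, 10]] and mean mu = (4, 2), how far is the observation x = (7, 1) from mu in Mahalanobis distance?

Step 1 — centre the observation: (x - mu) = (3, -1).

Step 2 — invert Sigma. det(Sigma) = 14·10 - (0)² = 140.
  Sigma^{-1} = (1/det) · [[d, -b], [-b, a]] = [[0.0714, 0],
 [0, 0.1]].

Step 3 — form the quadratic (x - mu)^T · Sigma^{-1} · (x - mu):
  Sigma^{-1} · (x - mu) = (0.2143, -0.1).
  (x - mu)^T · [Sigma^{-1} · (x - mu)] = (3)·(0.2143) + (-1)·(-0.1) = 0.7429.

Step 4 — take square root: d = √(0.7429) ≈ 0.8619.

d(x, mu) = √(0.7429) ≈ 0.8619


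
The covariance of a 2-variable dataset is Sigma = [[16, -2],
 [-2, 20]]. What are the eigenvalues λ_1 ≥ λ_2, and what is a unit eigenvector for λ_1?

Step 1 — characteristic polynomial of 2×2 Sigma:
  det(Sigma - λI) = λ² - trace · λ + det = 0.
  trace = 16 + 20 = 36, det = 16·20 - (-2)² = 316.
Step 2 — discriminant:
  Δ = trace² - 4·det = 1296 - 1264 = 32.
Step 3 — eigenvalues:
  λ = (trace ± √Δ)/2 = (36 ± 5.6569)/2,
  λ_1 = 20.8284,  λ_2 = 15.1716.

Step 4 — unit eigenvector for λ_1: solve (Sigma - λ_1 I)v = 0. First row:
  (16 - 20.8284)·v_x + (-2)·v_y = 0, i.e. (-4.8284)·v_x + (-2)·v_y = 0,
  so v ∝ (b, λ_1 - a) = (-2, 4.8284); multiply by -1 so the first entry is positive: u = (2, -4.8284).
  ||u|| = √((2)² + (-4.8284)²) = √(27.3137) ≈ 5.2263,
  v_1 = u/||u|| ≈ (0.3827, -0.9239) (||v_1|| = 1).

λ_1 = 20.8284,  λ_2 = 15.1716;  v_1 ≈ (0.3827, -0.9239)


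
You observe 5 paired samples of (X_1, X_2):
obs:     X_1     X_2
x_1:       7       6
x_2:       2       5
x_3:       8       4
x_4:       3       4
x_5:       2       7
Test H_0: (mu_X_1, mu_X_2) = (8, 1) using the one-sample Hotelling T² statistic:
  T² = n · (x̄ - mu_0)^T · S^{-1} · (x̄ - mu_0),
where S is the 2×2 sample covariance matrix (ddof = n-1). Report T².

Step 1 — sample mean vector:
  mean(X_1) = (7 + 2 + 8 + 3 + 2) / 5 = 22/5 = 4.4
  mean(X_2) = (6 + 5 + 4 + 4 + 7) / 5 = 26/5 = 5.2
  x̄ = (4.4, 5.2),  deviation x̄ - mu_0 = (4.4, 5.2) - (8, 1) = (-3.6, 4.2).

Step 2 — sample covariance matrix, S[i,j] = (1/(n-1)) · Σ_k (x_{k,i} - mean_i) · (x_{k,j} - mean_j), divisor n-1 = 4:
  S[X_1,X_1] = ((2.6)·(2.6) + (-2.4)·(-2.4) + (3.6)·(3.6) + (-1.4)·(-1.4) + (-2.4)·(-2.4)) / 4 = 33.2/4 = 8.3
  S[X_1,X_2] = ((2.6)·(0.8) + (-2.4)·(-0.2) + (3.6)·(-1.2) + (-1.4)·(-1.2) + (-2.4)·(1.8)) / 4 = -4.4/4 = -1.1
  S[X_2,X_2] = ((0.8)·(0.8) + (-0.2)·(-0.2) + (-1.2)·(-1.2) + (-1.2)·(-1.2) + (1.8)·(1.8)) / 4 = 6.8/4 = 1.7
  S = [[8.3, -1.1],
 [-1.1, 1.7]].

Step 3 — invert S. det(S) = 8.3·1.7 - (-1.1)² = 12.9.
  S^{-1} = (1/det) · [[d, -b], [-b, a]] = [[0.1318, 0.0853],
 [0.0853, 0.6434]].

Step 4 — quadratic form (x̄ - mu_0)^T · S^{-1} · (x̄ - mu_0):
  S^{-1} · (x̄ - mu_0) = (-0.1163, 2.3953),
  (x̄ - mu_0)^T · [...] = (-3.6)·(-0.1163) + (4.2)·(2.3953) = 10.4791.

Step 5 — scale by n: T² = 5 · 10.4791 = 52.3953.

T² ≈ 52.3953


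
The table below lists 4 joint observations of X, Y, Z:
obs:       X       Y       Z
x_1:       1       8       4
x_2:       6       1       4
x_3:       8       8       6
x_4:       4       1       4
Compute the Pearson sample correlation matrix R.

Step 1 — column means:
  mean(X) = (1 + 6 + 8 + 4) / 4 = 19/4 = 4.75
  mean(Y) = (8 + 1 + 8 + 1) / 4 = 18/4 = 4.5
  mean(Z) = (4 + 4 + 6 + 4) / 4 = 18/4 = 4.5

Step 2 — sample variances and covariances s[i,j] = (1/(n-1)) · Σ_k (x_{k,i} - mean_i) · (x_{k,j} - mean_j), with n-1 = 3:
  s[X,X] = ((-3.75)·(-3.75) + (1.25)·(1.25) + (3.25)·(3.25) + (-0.75)·(-0.75)) / 3 = 26.75/3 = 8.9167
  s[X,Y] = ((-3.75)·(3.5) + (1.25)·(-3.5) + (3.25)·(3.5) + (-0.75)·(-3.5)) / 3 = -3.5/3 = -1.1667
  s[X,Z] = ((-3.75)·(-0.5) + (1.25)·(-0.5) + (3.25)·(1.5) + (-0.75)·(-0.5)) / 3 = 6.5/3 = 2.1667
  s[Y,Y] = ((3.5)·(3.5) + (-3.5)·(-3.5) + (3.5)·(3.5) + (-3.5)·(-3.5)) / 3 = 49/3 = 16.3333
  s[Y,Z] = ((3.5)·(-0.5) + (-3.5)·(-0.5) + (3.5)·(1.5) + (-3.5)·(-0.5)) / 3 = 7/3 = 2.3333
  s[Z,Z] = ((-0.5)·(-0.5) + (-0.5)·(-0.5) + (1.5)·(1.5) + (-0.5)·(-0.5)) / 3 = 3/3 = 1
  Sample standard deviations s_i = √(s[i,i]):
  s(X) = √(8.9167) = 2.9861
  s(Y) = √(16.3333) = 4.0415
  s(Z) = √(1) = 1

Step 3 — r_{ij} = s_{ij} / (s_i · s_j):
  r[X,X] = 1 (diagonal).
  r[X,Y] = -1.1667 / (2.9861 · 4.0415) = -1.1667 / 12.0681 = -0.0967
  r[X,Z] = 2.1667 / (2.9861 · 1) = 2.1667 / 2.9861 = 0.7256
  r[Y,Y] = 1 (diagonal).
  r[Y,Z] = 2.3333 / (4.0415 · 1) = 2.3333 / 4.0415 = 0.5774
  r[Z,Z] = 1 (diagonal).

R is symmetric with unit diagonal. Assembling:

R = [[1, -0.0967, 0.7256],
 [-0.0967, 1, 0.5774],
 [0.7256, 0.5774, 1]]


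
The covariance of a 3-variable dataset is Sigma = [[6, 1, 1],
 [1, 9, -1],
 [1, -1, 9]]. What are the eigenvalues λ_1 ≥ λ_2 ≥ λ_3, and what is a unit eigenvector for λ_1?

Step 1 — characteristic polynomial p(λ) = det(λI - Sigma) = λ³ - tr·λ² + c_1·λ - det, where tr = trace, c_1 = sum of the principal 2×2 minors, det = det(Sigma):
  tr = 6 + 9 + 9 = 24,
  c_1 = (6·9 - (1)²) + (6·9 - (1)²) + (9·9 - (-1)²) = 53 + 53 + 80 = 186,
  det = 6·(9·9 - (-1)²) - (1)·((1)·9 - (-1)·(1)) + (1)·((1)·(-1) - 9·(1)) = 6·(80) - (1)·(10) + (1)·(-10) = 460.
  So p(λ) = λ³ - 24λ² + 186λ - 460.
Step 2 — look for an integer root (rational root theorem: any rational root is an integer divisor of 460). Testing λ = 10:
  p(10) = 1000 - 2400 + 1860 - 460 = 0  ✓
  Dividing out (λ - 10): p(λ) = (λ - 10)(λ² - 14λ + 46).
Step 3 — remaining eigenvalues from the quadratic λ² - 14λ + 46 = 0:
  Δ = 14² - 4·46 = 196 - 184 = 12,  λ = (14 ± √12)/2 = (14 ± 3.4641)/2 ≈ 8.7321 or 5.2679.
  Sorted: λ_1 = 10,  λ_2 = 8.7321,  λ_3 = 5.2679  (check: sum = 24 = tr ✓).

Step 4 — unit eigenvector for λ_1 = 10: v spans the null space of (Sigma - λ_1 I), whose rows are
  r_1 = (-4, 1, 1),  r_2 = (1, -1, -1),  r_3 = (1, -1, -1).
  v is orthogonal to every row, so take v ∝ r_1 × r_2 = ((1)·(-1) - (1)·(-1), (1)·(1) - (-4)·(-1), (-4)·(-1) - (1)·(1)) = (0, -3, 3).
  Rescale (divide by 3; multiply by -1 so the first nonzero entry is positive): u = (0, 1, -1).
  ||u|| = √((0)² + (1)² + (-1)²) = √(2) ≈ 1.4142,  v_1 = u/||u|| ≈ (0, 0.7071, -0.7071) (||v_1|| = 1).

λ_1 = 10,  λ_2 = 8.7321,  λ_3 = 5.2679;  v_1 ≈ (0, 0.7071, -0.7071)


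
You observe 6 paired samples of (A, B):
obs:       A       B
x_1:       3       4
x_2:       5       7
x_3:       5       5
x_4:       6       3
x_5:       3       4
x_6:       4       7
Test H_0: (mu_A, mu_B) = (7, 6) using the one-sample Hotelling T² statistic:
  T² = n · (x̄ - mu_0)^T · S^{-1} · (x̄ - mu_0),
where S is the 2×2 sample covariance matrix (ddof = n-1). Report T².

Step 1 — sample mean vector:
  mean(A) = (3 + 5 + 5 + 6 + 3 + 4) / 6 = 26/6 = 4.3333
  mean(B) = (4 + 7 + 5 + 3 + 4 + 7) / 6 = 30/6 = 5
  x̄ = (4.3333, 5),  deviation x̄ - mu_0 = (4.3333, 5) - (7, 6) = (-2.6667, -1).

Step 2 — sample covariance matrix, S[i,j] = (1/(n-1)) · Σ_k (x_{k,i} - mean_i) · (x_{k,j} - mean_j), divisor n-1 = 5:
  S[A,A] = ((-1.3333)·(-1.3333) + (0.6667)·(0.6667) + (0.6667)·(0.6667) + (1.6667)·(1.6667) + (-1.3333)·(-1.3333) + (-0.3333)·(-0.3333)) / 5 = 7.3333/5 = 1.4667
  S[A,B] = ((-1.3333)·(-1) + (0.6667)·(2) + (0.6667)·(0) + (1.6667)·(-2) + (-1.3333)·(-1) + (-0.3333)·(2)) / 5 = 0/5 = 0
  S[B,B] = ((-1)·(-1) + (2)·(2) + (0)·(0) + (-2)·(-2) + (-1)·(-1) + (2)·(2)) / 5 = 14/5 = 2.8
  S = [[1.4667, 0],
 [0, 2.8]].

Step 3 — invert S. det(S) = 1.4667·2.8 - (0)² = 4.1067.
  S^{-1} = (1/det) · [[d, -b], [-b, a]] = [[0.6818, 0],
 [0, 0.3571]].

Step 4 — quadratic form (x̄ - mu_0)^T · S^{-1} · (x̄ - mu_0):
  S^{-1} · (x̄ - mu_0) = (-1.8182, -0.3571),
  (x̄ - mu_0)^T · [...] = (-2.6667)·(-1.8182) + (-1)·(-0.3571) = 5.2056.

Step 5 — scale by n: T² = 6 · 5.2056 = 31.2338.

T² ≈ 31.2338


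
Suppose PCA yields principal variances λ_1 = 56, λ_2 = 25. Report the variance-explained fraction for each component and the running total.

Step 1 — total variance = trace(Sigma) = Σ λ_i = 56 + 25 = 81.

Step 2 — fraction explained by component i = λ_i / Σ λ:
  PC1: 56/81 = 0.6914
  PC2: 25/81 = 0.3086

Step 3 — cumulative fraction after k components = (λ_1 + ... + λ_k) / Σ λ:
  k = 1: 56/81 = 0.6914
  k = 2: (56 + 25)/81 = 81/81 = 1

Summary (fraction, with percent):

explained: PC1 0.6914 (69.14%), PC2 0.3086 (30.86%);  cumulative: 0.6914, 1


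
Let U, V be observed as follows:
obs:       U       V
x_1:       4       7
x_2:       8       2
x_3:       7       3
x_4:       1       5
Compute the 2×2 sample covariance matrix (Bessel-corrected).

Step 1 — column means:
  mean(U) = (4 + 8 + 7 + 1) / 4 = 20/4 = 5
  mean(V) = (7 + 2 + 3 + 5) / 4 = 17/4 = 4.25

Step 2 — sample covariance S[i,j] = (1/(n-1)) · Σ_k (x_{k,i} - mean_i) · (x_{k,j} - mean_j), with n-1 = 3.
  S[U,U] = ((-1)·(-1) + (3)·(3) + (2)·(2) + (-4)·(-4)) / 3 = 30/3 = 10
  S[U,V] = ((-1)·(2.75) + (3)·(-2.25) + (2)·(-1.25) + (-4)·(0.75)) / 3 = -15/3 = -5
  S[V,V] = ((2.75)·(2.75) + (-2.25)·(-2.25) + (-1.25)·(-1.25) + (0.75)·(0.75)) / 3 = 14.75/3 = 4.9167

S is symmetric (S[j,i] = S[i,j]). Assembling:

S = [[10, -5],
 [-5, 4.9167]]


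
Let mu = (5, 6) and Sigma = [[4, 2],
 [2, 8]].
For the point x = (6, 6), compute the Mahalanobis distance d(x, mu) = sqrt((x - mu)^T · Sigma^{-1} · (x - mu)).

Step 1 — centre the observation: (x - mu) = (1, 0).

Step 2 — invert Sigma. det(Sigma) = 4·8 - (2)² = 28.
  Sigma^{-1} = (1/det) · [[d, -b], [-b, a]] = [[0.2857, -0.0714],
 [-0.0714, 0.1429]].

Step 3 — form the quadratic (x - mu)^T · Sigma^{-1} · (x - mu):
  Sigma^{-1} · (x - mu) = (0.2857, -0.0714).
  (x - mu)^T · [Sigma^{-1} · (x - mu)] = (1)·(0.2857) + (0)·(-0.0714) = 0.2857.

Step 4 — take square root: d = √(0.2857) ≈ 0.5345.

d(x, mu) = √(0.2857) ≈ 0.5345


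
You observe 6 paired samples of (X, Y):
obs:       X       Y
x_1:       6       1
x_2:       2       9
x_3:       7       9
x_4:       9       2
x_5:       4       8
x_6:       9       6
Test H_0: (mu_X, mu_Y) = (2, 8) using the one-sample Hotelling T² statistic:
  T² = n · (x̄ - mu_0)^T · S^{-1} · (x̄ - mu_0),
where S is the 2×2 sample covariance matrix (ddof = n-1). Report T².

Step 1 — sample mean vector:
  mean(X) = (6 + 2 + 7 + 9 + 4 + 9) / 6 = 37/6 = 6.1667
  mean(Y) = (1 + 9 + 9 + 2 + 8 + 6) / 6 = 35/6 = 5.8333
  x̄ = (6.1667, 5.8333),  deviation x̄ - mu_0 = (6.1667, 5.8333) - (2, 8) = (4.1667, -2.1667).

Step 2 — sample covariance matrix, S[i,j] = (1/(n-1)) · Σ_k (x_{k,i} - mean_i) · (x_{k,j} - mean_j), divisor n-1 = 5:
  S[X,X] = ((-0.1667)·(-0.1667) + (-4.1667)·(-4.1667) + (0.8333)·(0.8333) + (2.8333)·(2.8333) + (-2.1667)·(-2.1667) + (2.8333)·(2.8333)) / 5 = 38.8333/5 = 7.7667
  S[X,Y] = ((-0.1667)·(-4.8333) + (-4.1667)·(3.1667) + (0.8333)·(3.1667) + (2.8333)·(-3.8333) + (-2.1667)·(2.1667) + (2.8333)·(0.1667)) / 5 = -24.8333/5 = -4.9667
  S[Y,Y] = ((-4.8333)·(-4.8333) + (3.1667)·(3.1667) + (3.1667)·(3.1667) + (-3.8333)·(-3.8333) + (2.1667)·(2.1667) + (0.1667)·(0.1667)) / 5 = 62.8333/5 = 12.5667
  S = [[7.7667, -4.9667],
 [-4.9667, 12.5667]].

Step 3 — invert S. det(S) = 7.7667·12.5667 - (-4.9667)² = 72.9333.
  S^{-1} = (1/det) · [[d, -b], [-b, a]] = [[0.1723, 0.0681],
 [0.0681, 0.1065]].

Step 4 — quadratic form (x̄ - mu_0)^T · S^{-1} · (x̄ - mu_0):
  S^{-1} · (x̄ - mu_0) = (0.5704, 0.053),
  (x̄ - mu_0)^T · [...] = (4.1667)·(0.5704) + (-2.1667)·(0.053) = 2.2617.

Step 5 — scale by n: T² = 6 · 2.2617 = 13.5704.

T² ≈ 13.5704


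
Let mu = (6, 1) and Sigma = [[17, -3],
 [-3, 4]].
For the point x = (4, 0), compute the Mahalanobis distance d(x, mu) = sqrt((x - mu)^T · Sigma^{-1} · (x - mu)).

Step 1 — centre the observation: (x - mu) = (-2, -1).

Step 2 — invert Sigma. det(Sigma) = 17·4 - (-3)² = 59.
  Sigma^{-1} = (1/det) · [[d, -b], [-b, a]] = [[0.0678, 0.0508],
 [0.0508, 0.2881]].

Step 3 — form the quadratic (x - mu)^T · Sigma^{-1} · (x - mu):
  Sigma^{-1} · (x - mu) = (-0.1864, -0.3898).
  (x - mu)^T · [Sigma^{-1} · (x - mu)] = (-2)·(-0.1864) + (-1)·(-0.3898) = 0.7627.

Step 4 — take square root: d = √(0.7627) ≈ 0.8733.

d(x, mu) = √(0.7627) ≈ 0.8733


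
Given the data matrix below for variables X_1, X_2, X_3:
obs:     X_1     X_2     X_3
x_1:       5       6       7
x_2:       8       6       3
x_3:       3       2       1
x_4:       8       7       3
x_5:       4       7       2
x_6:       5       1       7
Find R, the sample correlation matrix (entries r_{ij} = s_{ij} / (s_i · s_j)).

Step 1 — column means:
  mean(X_1) = (5 + 8 + 3 + 8 + 4 + 5) / 6 = 33/6 = 5.5
  mean(X_2) = (6 + 6 + 2 + 7 + 7 + 1) / 6 = 29/6 = 4.8333
  mean(X_3) = (7 + 3 + 1 + 3 + 2 + 7) / 6 = 23/6 = 3.8333

Step 2 — sample variances and covariances s[i,j] = (1/(n-1)) · Σ_k (x_{k,i} - mean_i) · (x_{k,j} - mean_j), with n-1 = 5:
  s[X_1,X_1] = ((-0.5)·(-0.5) + (2.5)·(2.5) + (-2.5)·(-2.5) + (2.5)·(2.5) + (-1.5)·(-1.5) + (-0.5)·(-0.5)) / 5 = 21.5/5 = 4.3
  s[X_1,X_2] = ((-0.5)·(1.1667) + (2.5)·(1.1667) + (-2.5)·(-2.8333) + (2.5)·(2.1667) + (-1.5)·(2.1667) + (-0.5)·(-3.8333)) / 5 = 13.5/5 = 2.7
  s[X_1,X_3] = ((-0.5)·(3.1667) + (2.5)·(-0.8333) + (-2.5)·(-2.8333) + (2.5)·(-0.8333) + (-1.5)·(-1.8333) + (-0.5)·(3.1667)) / 5 = 2.5/5 = 0.5
  s[X_2,X_2] = ((1.1667)·(1.1667) + (1.1667)·(1.1667) + (-2.8333)·(-2.8333) + (2.1667)·(2.1667) + (2.1667)·(2.1667) + (-3.8333)·(-3.8333)) / 5 = 34.8333/5 = 6.9667
  s[X_2,X_3] = ((1.1667)·(3.1667) + (1.1667)·(-0.8333) + (-2.8333)·(-2.8333) + (2.1667)·(-0.8333) + (2.1667)·(-1.8333) + (-3.8333)·(3.1667)) / 5 = -7.1667/5 = -1.4333
  s[X_3,X_3] = ((3.1667)·(3.1667) + (-0.8333)·(-0.8333) + (-2.8333)·(-2.8333) + (-0.8333)·(-0.8333) + (-1.8333)·(-1.8333) + (3.1667)·(3.1667)) / 5 = 32.8333/5 = 6.5667
  Sample standard deviations s_i = √(s[i,i]):
  s(X_1) = √(4.3) = 2.0736
  s(X_2) = √(6.9667) = 2.6394
  s(X_3) = √(6.5667) = 2.5626

Step 3 — r_{ij} = s_{ij} / (s_i · s_j):
  r[X_1,X_1] = 1 (diagonal).
  r[X_1,X_2] = 2.7 / (2.0736 · 2.6394) = 2.7 / 5.4733 = 0.4933
  r[X_1,X_3] = 0.5 / (2.0736 · 2.5626) = 0.5 / 5.3138 = 0.0941
  r[X_2,X_2] = 1 (diagonal).
  r[X_2,X_3] = -1.4333 / (2.6394 · 2.5626) = -1.4333 / 6.7637 = -0.2119
  r[X_3,X_3] = 1 (diagonal).

R is symmetric with unit diagonal. Assembling:

R = [[1, 0.4933, 0.0941],
 [0.4933, 1, -0.2119],
 [0.0941, -0.2119, 1]]


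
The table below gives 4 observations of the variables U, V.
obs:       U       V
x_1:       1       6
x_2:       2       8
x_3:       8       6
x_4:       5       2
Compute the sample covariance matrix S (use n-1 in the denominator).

Step 1 — column means:
  mean(U) = (1 + 2 + 8 + 5) / 4 = 16/4 = 4
  mean(V) = (6 + 8 + 6 + 2) / 4 = 22/4 = 5.5

Step 2 — sample covariance S[i,j] = (1/(n-1)) · Σ_k (x_{k,i} - mean_i) · (x_{k,j} - mean_j), with n-1 = 3.
  S[U,U] = ((-3)·(-3) + (-2)·(-2) + (4)·(4) + (1)·(1)) / 3 = 30/3 = 10
  S[U,V] = ((-3)·(0.5) + (-2)·(2.5) + (4)·(0.5) + (1)·(-3.5)) / 3 = -8/3 = -2.6667
  S[V,V] = ((0.5)·(0.5) + (2.5)·(2.5) + (0.5)·(0.5) + (-3.5)·(-3.5)) / 3 = 19/3 = 6.3333

S is symmetric (S[j,i] = S[i,j]). Assembling:

S = [[10, -2.6667],
 [-2.6667, 6.3333]]


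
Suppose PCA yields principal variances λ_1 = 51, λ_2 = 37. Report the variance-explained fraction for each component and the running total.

Step 1 — total variance = trace(Sigma) = Σ λ_i = 51 + 37 = 88.

Step 2 — fraction explained by component i = λ_i / Σ λ:
  PC1: 51/88 = 0.5795
  PC2: 37/88 = 0.4205

Step 3 — cumulative fraction after k components = (λ_1 + ... + λ_k) / Σ λ:
  k = 1: 51/88 = 0.5795
  k = 2: (51 + 37)/88 = 88/88 = 1

Summary (fraction, with percent):

explained: PC1 0.5795 (57.95%), PC2 0.4205 (42.05%);  cumulative: 0.5795, 1


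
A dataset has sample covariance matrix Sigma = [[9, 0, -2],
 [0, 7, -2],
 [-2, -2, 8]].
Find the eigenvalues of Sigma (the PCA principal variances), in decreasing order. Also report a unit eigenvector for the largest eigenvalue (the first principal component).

Step 1 — characteristic polynomial p(λ) = det(λI - Sigma) = λ³ - tr·λ² + c_1·λ - det, where tr = trace, c_1 = sum of the principal 2×2 minors, det = det(Sigma):
  tr = 9 + 7 + 8 = 24,
  c_1 = (9·7 - (0)²) + (9·8 - (-2)²) + (7·8 - (-2)²) = 63 + 68 + 52 = 183,
  det = 9·(7·8 - (-2)²) - (0)·((0)·8 - (-2)·(-2)) + (-2)·((0)·(-2) - 7·(-2)) = 9·(52) - (0)·(-4) + (-2)·(14) = 440.
  So p(λ) = λ³ - 24λ² + 183λ - 440.
Step 2 — look for an integer root (rational root theorem: any rational root is an integer divisor of 440). Testing λ = 5:
  p(5) = 125 - 600 + 915 - 440 = 0  ✓
  Dividing out (λ - 5): p(λ) = (λ - 5)(λ² - 19λ + 88).
Step 3 — remaining eigenvalues from the quadratic λ² - 19λ + 88 = 0:
  Δ = 19² - 4·88 = 361 - 352 = 9,  λ = (19 ± √9)/2 = (19 ± 3)/2 = 11 or 8.
  Sorted: λ_1 = 11,  λ_2 = 8,  λ_3 = 5  (check: sum = 24 = tr ✓).

Step 4 — unit eigenvector for λ_1 = 11: v spans the null space of (Sigma - λ_1 I), whose rows are
  r_1 = (-2, 0, -2),  r_2 = (0, -4, -2),  r_3 = (-2, -2, -3).
  v is orthogonal to every row, so take v ∝ r_1 × r_2 = ((0)·(-2) - (-2)·(-4), (-2)·(0) - (-2)·(-2), (-2)·(-4) - (0)·(0)) = (-8, -4, 8).
  Rescale (divide by 4; multiply by -1 so the first nonzero entry is positive): u = (2, 1, -2).
  ||u|| = √((2)² + (1)² + (-2)²) = √(9) = 3,  v_1 = u/||u|| ≈ (0.6667, 0.3333, -0.6667) (||v_1|| = 1).

λ_1 = 11,  λ_2 = 8,  λ_3 = 5;  v_1 ≈ (0.6667, 0.3333, -0.6667)


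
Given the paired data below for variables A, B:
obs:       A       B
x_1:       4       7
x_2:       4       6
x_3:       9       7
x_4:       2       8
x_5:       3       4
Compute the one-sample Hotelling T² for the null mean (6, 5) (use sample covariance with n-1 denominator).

Step 1 — sample mean vector:
  mean(A) = (4 + 4 + 9 + 2 + 3) / 5 = 22/5 = 4.4
  mean(B) = (7 + 6 + 7 + 8 + 4) / 5 = 32/5 = 6.4
  x̄ = (4.4, 6.4),  deviation x̄ - mu_0 = (4.4, 6.4) - (6, 5) = (-1.6, 1.4).

Step 2 — sample covariance matrix, S[i,j] = (1/(n-1)) · Σ_k (x_{k,i} - mean_i) · (x_{k,j} - mean_j), divisor n-1 = 4:
  S[A,A] = ((-0.4)·(-0.4) + (-0.4)·(-0.4) + (4.6)·(4.6) + (-2.4)·(-2.4) + (-1.4)·(-1.4)) / 4 = 29.2/4 = 7.3
  S[A,B] = ((-0.4)·(0.6) + (-0.4)·(-0.4) + (4.6)·(0.6) + (-2.4)·(1.6) + (-1.4)·(-2.4)) / 4 = 2.2/4 = 0.55
  S[B,B] = ((0.6)·(0.6) + (-0.4)·(-0.4) + (0.6)·(0.6) + (1.6)·(1.6) + (-2.4)·(-2.4)) / 4 = 9.2/4 = 2.3
  S = [[7.3, 0.55],
 [0.55, 2.3]].

Step 3 — invert S. det(S) = 7.3·2.3 - (0.55)² = 16.4875.
  S^{-1} = (1/det) · [[d, -b], [-b, a]] = [[0.1395, -0.0334],
 [-0.0334, 0.4428]].

Step 4 — quadratic form (x̄ - mu_0)^T · S^{-1} · (x̄ - mu_0):
  S^{-1} · (x̄ - mu_0) = (-0.2699, 0.6732),
  (x̄ - mu_0)^T · [...] = (-1.6)·(-0.2699) + (1.4)·(0.6732) = 1.3744.

Step 5 — scale by n: T² = 5 · 1.3744 = 6.8719.

T² ≈ 6.8719


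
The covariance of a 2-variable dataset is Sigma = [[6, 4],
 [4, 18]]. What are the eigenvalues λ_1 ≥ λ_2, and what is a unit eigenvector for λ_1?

Step 1 — characteristic polynomial of 2×2 Sigma:
  det(Sigma - λI) = λ² - trace · λ + det = 0.
  trace = 6 + 18 = 24, det = 6·18 - (4)² = 92.
Step 2 — discriminant:
  Δ = trace² - 4·det = 576 - 368 = 208.
Step 3 — eigenvalues:
  λ = (trace ± √Δ)/2 = (24 ± 14.4222)/2,
  λ_1 = 19.2111,  λ_2 = 4.7889.

Step 4 — unit eigenvector for λ_1: solve (Sigma - λ_1 I)v = 0. First row:
  (6 - 19.2111)·v_x + (4)·v_y = 0, i.e. (-13.2111)·v_x + (4)·v_y = 0,
  so v ∝ (b, λ_1 - a) = (4, 13.2111) = u.
  ||u|| = √((4)² + (13.2111)²) = √(190.5332) ≈ 13.8034,
  v_1 = u/||u|| ≈ (0.2898, 0.9571) (||v_1|| = 1).

λ_1 = 19.2111,  λ_2 = 4.7889;  v_1 ≈ (0.2898, 0.9571)


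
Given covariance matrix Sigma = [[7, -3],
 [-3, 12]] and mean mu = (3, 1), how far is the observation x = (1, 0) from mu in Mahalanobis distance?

Step 1 — centre the observation: (x - mu) = (-2, -1).

Step 2 — invert Sigma. det(Sigma) = 7·12 - (-3)² = 75.
  Sigma^{-1} = (1/det) · [[d, -b], [-b, a]] = [[0.16, 0.04],
 [0.04, 0.0933]].

Step 3 — form the quadratic (x - mu)^T · Sigma^{-1} · (x - mu):
  Sigma^{-1} · (x - mu) = (-0.36, -0.1733).
  (x - mu)^T · [Sigma^{-1} · (x - mu)] = (-2)·(-0.36) + (-1)·(-0.1733) = 0.8933.

Step 4 — take square root: d = √(0.8933) ≈ 0.9452.

d(x, mu) = √(0.8933) ≈ 0.9452


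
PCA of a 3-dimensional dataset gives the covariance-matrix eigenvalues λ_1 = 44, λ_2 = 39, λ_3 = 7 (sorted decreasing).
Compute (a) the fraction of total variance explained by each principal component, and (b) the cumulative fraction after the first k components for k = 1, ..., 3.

Step 1 — total variance = trace(Sigma) = Σ λ_i = 44 + 39 + 7 = 90.

Step 2 — fraction explained by component i = λ_i / Σ λ:
  PC1: 44/90 = 0.4889
  PC2: 39/90 = 0.4333
  PC3: 7/90 = 0.0778

Step 3 — cumulative fraction after k components = (λ_1 + ... + λ_k) / Σ λ:
  k = 1: 44/90 = 0.4889
  k = 2: (44 + 39)/90 = 83/90 = 0.9222
  k = 3: (44 + 39 + 7)/90 = 90/90 = 1

Summary (fraction, with percent):

explained: PC1 0.4889 (48.89%), PC2 0.4333 (43.33%), PC3 0.0778 (7.78%);  cumulative: 0.4889, 0.9222, 1


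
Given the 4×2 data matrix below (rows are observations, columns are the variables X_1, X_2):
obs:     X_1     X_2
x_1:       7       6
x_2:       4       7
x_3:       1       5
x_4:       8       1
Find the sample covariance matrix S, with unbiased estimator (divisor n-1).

Step 1 — column means:
  mean(X_1) = (7 + 4 + 1 + 8) / 4 = 20/4 = 5
  mean(X_2) = (6 + 7 + 5 + 1) / 4 = 19/4 = 4.75

Step 2 — sample covariance S[i,j] = (1/(n-1)) · Σ_k (x_{k,i} - mean_i) · (x_{k,j} - mean_j), with n-1 = 3.
  S[X_1,X_1] = ((2)·(2) + (-1)·(-1) + (-4)·(-4) + (3)·(3)) / 3 = 30/3 = 10
  S[X_1,X_2] = ((2)·(1.25) + (-1)·(2.25) + (-4)·(0.25) + (3)·(-3.75)) / 3 = -12/3 = -4
  S[X_2,X_2] = ((1.25)·(1.25) + (2.25)·(2.25) + (0.25)·(0.25) + (-3.75)·(-3.75)) / 3 = 20.75/3 = 6.9167

S is symmetric (S[j,i] = S[i,j]). Assembling:

S = [[10, -4],
 [-4, 6.9167]]


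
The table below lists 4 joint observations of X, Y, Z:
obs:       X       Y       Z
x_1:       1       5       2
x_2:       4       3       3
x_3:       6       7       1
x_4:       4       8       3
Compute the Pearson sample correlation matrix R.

Step 1 — column means:
  mean(X) = (1 + 4 + 6 + 4) / 4 = 15/4 = 3.75
  mean(Y) = (5 + 3 + 7 + 8) / 4 = 23/4 = 5.75
  mean(Z) = (2 + 3 + 1 + 3) / 4 = 9/4 = 2.25

Step 2 — sample variances and covariances s[i,j] = (1/(n-1)) · Σ_k (x_{k,i} - mean_i) · (x_{k,j} - mean_j), with n-1 = 3:
  s[X,X] = ((-2.75)·(-2.75) + (0.25)·(0.25) + (2.25)·(2.25) + (0.25)·(0.25)) / 3 = 12.75/3 = 4.25
  s[X,Y] = ((-2.75)·(-0.75) + (0.25)·(-2.75) + (2.25)·(1.25) + (0.25)·(2.25)) / 3 = 4.75/3 = 1.5833
  s[X,Z] = ((-2.75)·(-0.25) + (0.25)·(0.75) + (2.25)·(-1.25) + (0.25)·(0.75)) / 3 = -1.75/3 = -0.5833
  s[Y,Y] = ((-0.75)·(-0.75) + (-2.75)·(-2.75) + (1.25)·(1.25) + (2.25)·(2.25)) / 3 = 14.75/3 = 4.9167
  s[Y,Z] = ((-0.75)·(-0.25) + (-2.75)·(0.75) + (1.25)·(-1.25) + (2.25)·(0.75)) / 3 = -1.75/3 = -0.5833
  s[Z,Z] = ((-0.25)·(-0.25) + (0.75)·(0.75) + (-1.25)·(-1.25) + (0.75)·(0.75)) / 3 = 2.75/3 = 0.9167
  Sample standard deviations s_i = √(s[i,i]):
  s(X) = √(4.25) = 2.0616
  s(Y) = √(4.9167) = 2.2174
  s(Z) = √(0.9167) = 0.9574

Step 3 — r_{ij} = s_{ij} / (s_i · s_j):
  r[X,X] = 1 (diagonal).
  r[X,Y] = 1.5833 / (2.0616 · 2.2174) = 1.5833 / 4.5712 = 0.3464
  r[X,Z] = -0.5833 / (2.0616 · 0.9574) = -0.5833 / 1.9738 = -0.2955
  r[Y,Y] = 1 (diagonal).
  r[Y,Z] = -0.5833 / (2.2174 · 0.9574) = -0.5833 / 2.123 = -0.2748
  r[Z,Z] = 1 (diagonal).

R is symmetric with unit diagonal. Assembling:

R = [[1, 0.3464, -0.2955],
 [0.3464, 1, -0.2748],
 [-0.2955, -0.2748, 1]]


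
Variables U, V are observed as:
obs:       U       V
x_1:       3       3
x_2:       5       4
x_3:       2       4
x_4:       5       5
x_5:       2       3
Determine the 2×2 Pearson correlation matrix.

Step 1 — column means:
  mean(U) = (3 + 5 + 2 + 5 + 2) / 5 = 17/5 = 3.4
  mean(V) = (3 + 4 + 4 + 5 + 3) / 5 = 19/5 = 3.8

Step 2 — sample variances and covariances s[i,j] = (1/(n-1)) · Σ_k (x_{k,i} - mean_i) · (x_{k,j} - mean_j), with n-1 = 4:
  s[U,U] = ((-0.4)·(-0.4) + (1.6)·(1.6) + (-1.4)·(-1.4) + (1.6)·(1.6) + (-1.4)·(-1.4)) / 4 = 9.2/4 = 2.3
  s[U,V] = ((-0.4)·(-0.8) + (1.6)·(0.2) + (-1.4)·(0.2) + (1.6)·(1.2) + (-1.4)·(-0.8)) / 4 = 3.4/4 = 0.85
  s[V,V] = ((-0.8)·(-0.8) + (0.2)·(0.2) + (0.2)·(0.2) + (1.2)·(1.2) + (-0.8)·(-0.8)) / 4 = 2.8/4 = 0.7
  Sample standard deviations s_i = √(s[i,i]):
  s(U) = √(2.3) = 1.5166
  s(V) = √(0.7) = 0.8367

Step 3 — r_{ij} = s_{ij} / (s_i · s_j):
  r[U,U] = 1 (diagonal).
  r[U,V] = 0.85 / (1.5166 · 0.8367) = 0.85 / 1.2689 = 0.6699
  r[V,V] = 1 (diagonal).

R is symmetric with unit diagonal. Assembling:

R = [[1, 0.6699],
 [0.6699, 1]]


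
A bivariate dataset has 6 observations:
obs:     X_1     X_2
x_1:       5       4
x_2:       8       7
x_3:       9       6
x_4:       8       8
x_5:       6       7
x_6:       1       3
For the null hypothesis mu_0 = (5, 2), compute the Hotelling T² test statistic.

Step 1 — sample mean vector:
  mean(X_1) = (5 + 8 + 9 + 8 + 6 + 1) / 6 = 37/6 = 6.1667
  mean(X_2) = (4 + 7 + 6 + 8 + 7 + 3) / 6 = 35/6 = 5.8333
  x̄ = (6.1667, 5.8333),  deviation x̄ - mu_0 = (6.1667, 5.8333) - (5, 2) = (1.1667, 3.8333).

Step 2 — sample covariance matrix, S[i,j] = (1/(n-1)) · Σ_k (x_{k,i} - mean_i) · (x_{k,j} - mean_j), divisor n-1 = 5:
  S[X_1,X_1] = ((-1.1667)·(-1.1667) + (1.8333)·(1.8333) + (2.8333)·(2.8333) + (1.8333)·(1.8333) + (-0.1667)·(-0.1667) + (-5.1667)·(-5.1667)) / 5 = 42.8333/5 = 8.5667
  S[X_1,X_2] = ((-1.1667)·(-1.8333) + (1.8333)·(1.1667) + (2.8333)·(0.1667) + (1.8333)·(2.1667) + (-0.1667)·(1.1667) + (-5.1667)·(-2.8333)) / 5 = 23.1667/5 = 4.6333
  S[X_2,X_2] = ((-1.8333)·(-1.8333) + (1.1667)·(1.1667) + (0.1667)·(0.1667) + (2.1667)·(2.1667) + (1.1667)·(1.1667) + (-2.8333)·(-2.8333)) / 5 = 18.8333/5 = 3.7667
  S = [[8.5667, 4.6333],
 [4.6333, 3.7667]].

Step 3 — invert S. det(S) = 8.5667·3.7667 - (4.6333)² = 10.8.
  S^{-1} = (1/det) · [[d, -b], [-b, a]] = [[0.3488, -0.429],
 [-0.429, 0.7932]].

Step 4 — quadratic form (x̄ - mu_0)^T · S^{-1} · (x̄ - mu_0):
  S^{-1} · (x̄ - mu_0) = (-1.2377, 2.5401),
  (x̄ - mu_0)^T · [...] = (1.1667)·(-1.2377) + (3.8333)·(2.5401) = 8.2932.

Step 5 — scale by n: T² = 6 · 8.2932 = 49.7593.

T² ≈ 49.7593


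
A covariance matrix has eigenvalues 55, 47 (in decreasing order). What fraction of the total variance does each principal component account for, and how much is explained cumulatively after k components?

Step 1 — total variance = trace(Sigma) = Σ λ_i = 55 + 47 = 102.

Step 2 — fraction explained by component i = λ_i / Σ λ:
  PC1: 55/102 = 0.5392
  PC2: 47/102 = 0.4608

Step 3 — cumulative fraction after k components = (λ_1 + ... + λ_k) / Σ λ:
  k = 1: 55/102 = 0.5392
  k = 2: (55 + 47)/102 = 102/102 = 1

Summary (fraction, with percent):

explained: PC1 0.5392 (53.92%), PC2 0.4608 (46.08%);  cumulative: 0.5392, 1


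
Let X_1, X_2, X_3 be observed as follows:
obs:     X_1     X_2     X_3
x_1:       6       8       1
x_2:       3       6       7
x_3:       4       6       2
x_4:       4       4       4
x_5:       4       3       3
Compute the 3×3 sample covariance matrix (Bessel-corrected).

Step 1 — column means:
  mean(X_1) = (6 + 3 + 4 + 4 + 4) / 5 = 21/5 = 4.2
  mean(X_2) = (8 + 6 + 6 + 4 + 3) / 5 = 27/5 = 5.4
  mean(X_3) = (1 + 7 + 2 + 4 + 3) / 5 = 17/5 = 3.4

Step 2 — sample covariance S[i,j] = (1/(n-1)) · Σ_k (x_{k,i} - mean_i) · (x_{k,j} - mean_j), with n-1 = 4.
  S[X_1,X_1] = ((1.8)·(1.8) + (-1.2)·(-1.2) + (-0.2)·(-0.2) + (-0.2)·(-0.2) + (-0.2)·(-0.2)) / 4 = 4.8/4 = 1.2
  S[X_1,X_2] = ((1.8)·(2.6) + (-1.2)·(0.6) + (-0.2)·(0.6) + (-0.2)·(-1.4) + (-0.2)·(-2.4)) / 4 = 4.6/4 = 1.15
  S[X_1,X_3] = ((1.8)·(-2.4) + (-1.2)·(3.6) + (-0.2)·(-1.4) + (-0.2)·(0.6) + (-0.2)·(-0.4)) / 4 = -8.4/4 = -2.1
  S[X_2,X_2] = ((2.6)·(2.6) + (0.6)·(0.6) + (0.6)·(0.6) + (-1.4)·(-1.4) + (-2.4)·(-2.4)) / 4 = 15.2/4 = 3.8
  S[X_2,X_3] = ((2.6)·(-2.4) + (0.6)·(3.6) + (0.6)·(-1.4) + (-1.4)·(0.6) + (-2.4)·(-0.4)) / 4 = -4.8/4 = -1.2
  S[X_3,X_3] = ((-2.4)·(-2.4) + (3.6)·(3.6) + (-1.4)·(-1.4) + (0.6)·(0.6) + (-0.4)·(-0.4)) / 4 = 21.2/4 = 5.3

S is symmetric (S[j,i] = S[i,j]). Assembling:

S = [[1.2, 1.15, -2.1],
 [1.15, 3.8, -1.2],
 [-2.1, -1.2, 5.3]]


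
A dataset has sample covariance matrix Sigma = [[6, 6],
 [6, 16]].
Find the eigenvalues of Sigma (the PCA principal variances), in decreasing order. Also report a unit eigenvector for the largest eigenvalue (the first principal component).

Step 1 — characteristic polynomial of 2×2 Sigma:
  det(Sigma - λI) = λ² - trace · λ + det = 0.
  trace = 6 + 16 = 22, det = 6·16 - (6)² = 60.
Step 2 — discriminant:
  Δ = trace² - 4·det = 484 - 240 = 244.
Step 3 — eigenvalues:
  λ = (trace ± √Δ)/2 = (22 ± 15.6205)/2,
  λ_1 = 18.8102,  λ_2 = 3.1898.

Step 4 — unit eigenvector for λ_1: solve (Sigma - λ_1 I)v = 0. First row:
  (6 - 18.8102)·v_x + (6)·v_y = 0, i.e. (-12.8102)·v_x + (6)·v_y = 0,
  so v ∝ (b, λ_1 - a) = (6, 12.8102) = u.
  ||u|| = √((6)² + (12.8102)²) = √(200.1025) ≈ 14.1458,
  v_1 = u/||u|| ≈ (0.4242, 0.9056) (||v_1|| = 1).

λ_1 = 18.8102,  λ_2 = 3.1898;  v_1 ≈ (0.4242, 0.9056)


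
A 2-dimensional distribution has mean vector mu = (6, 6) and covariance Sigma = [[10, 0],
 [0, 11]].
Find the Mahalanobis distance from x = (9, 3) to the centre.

Step 1 — centre the observation: (x - mu) = (3, -3).

Step 2 — invert Sigma. det(Sigma) = 10·11 - (0)² = 110.
  Sigma^{-1} = (1/det) · [[d, -b], [-b, a]] = [[0.1, 0],
 [0, 0.0909]].

Step 3 — form the quadratic (x - mu)^T · Sigma^{-1} · (x - mu):
  Sigma^{-1} · (x - mu) = (0.3, -0.2727).
  (x - mu)^T · [Sigma^{-1} · (x - mu)] = (3)·(0.3) + (-3)·(-0.2727) = 1.7182.

Step 4 — take square root: d = √(1.7182) ≈ 1.3108.

d(x, mu) = √(1.7182) ≈ 1.3108


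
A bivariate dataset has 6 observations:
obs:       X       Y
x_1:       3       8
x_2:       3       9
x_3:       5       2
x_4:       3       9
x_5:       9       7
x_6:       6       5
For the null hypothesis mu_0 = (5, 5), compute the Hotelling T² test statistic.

Step 1 — sample mean vector:
  mean(X) = (3 + 3 + 5 + 3 + 9 + 6) / 6 = 29/6 = 4.8333
  mean(Y) = (8 + 9 + 2 + 9 + 7 + 5) / 6 = 40/6 = 6.6667
  x̄ = (4.8333, 6.6667),  deviation x̄ - mu_0 = (4.8333, 6.6667) - (5, 5) = (-0.1667, 1.6667).

Step 2 — sample covariance matrix, S[i,j] = (1/(n-1)) · Σ_k (x_{k,i} - mean_i) · (x_{k,j} - mean_j), divisor n-1 = 5:
  S[X,X] = ((-1.8333)·(-1.8333) + (-1.8333)·(-1.8333) + (0.1667)·(0.1667) + (-1.8333)·(-1.8333) + (4.1667)·(4.1667) + (1.1667)·(1.1667)) / 5 = 28.8333/5 = 5.7667
  S[X,Y] = ((-1.8333)·(1.3333) + (-1.8333)·(2.3333) + (0.1667)·(-4.6667) + (-1.8333)·(2.3333) + (4.1667)·(0.3333) + (1.1667)·(-1.6667)) / 5 = -12.3333/5 = -2.4667
  S[Y,Y] = ((1.3333)·(1.3333) + (2.3333)·(2.3333) + (-4.6667)·(-4.6667) + (2.3333)·(2.3333) + (0.3333)·(0.3333) + (-1.6667)·(-1.6667)) / 5 = 37.3333/5 = 7.4667
  S = [[5.7667, -2.4667],
 [-2.4667, 7.4667]].

Step 3 — invert S. det(S) = 5.7667·7.4667 - (-2.4667)² = 36.9733.
  S^{-1} = (1/det) · [[d, -b], [-b, a]] = [[0.2019, 0.0667],
 [0.0667, 0.156]].

Step 4 — quadratic form (x̄ - mu_0)^T · S^{-1} · (x̄ - mu_0):
  S^{-1} · (x̄ - mu_0) = (0.0775, 0.2488),
  (x̄ - mu_0)^T · [...] = (-0.1667)·(0.0775) + (1.6667)·(0.2488) = 0.4018.

Step 5 — scale by n: T² = 6 · 0.4018 = 2.4107.

T² ≈ 2.4107


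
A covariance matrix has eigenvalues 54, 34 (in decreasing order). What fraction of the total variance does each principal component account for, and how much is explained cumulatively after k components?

Step 1 — total variance = trace(Sigma) = Σ λ_i = 54 + 34 = 88.

Step 2 — fraction explained by component i = λ_i / Σ λ:
  PC1: 54/88 = 0.6136
  PC2: 34/88 = 0.3864

Step 3 — cumulative fraction after k components = (λ_1 + ... + λ_k) / Σ λ:
  k = 1: 54/88 = 0.6136
  k = 2: (54 + 34)/88 = 88/88 = 1

Summary (fraction, with percent):

explained: PC1 0.6136 (61.36%), PC2 0.3864 (38.64%);  cumulative: 0.6136, 1


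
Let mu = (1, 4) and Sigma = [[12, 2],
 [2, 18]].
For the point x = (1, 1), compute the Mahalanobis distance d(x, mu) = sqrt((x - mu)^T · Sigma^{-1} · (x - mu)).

Step 1 — centre the observation: (x - mu) = (0, -3).

Step 2 — invert Sigma. det(Sigma) = 12·18 - (2)² = 212.
  Sigma^{-1} = (1/det) · [[d, -b], [-b, a]] = [[0.0849, -0.0094],
 [-0.0094, 0.0566]].

Step 3 — form the quadratic (x - mu)^T · Sigma^{-1} · (x - mu):
  Sigma^{-1} · (x - mu) = (0.0283, -0.1698).
  (x - mu)^T · [Sigma^{-1} · (x - mu)] = (0)·(0.0283) + (-3)·(-0.1698) = 0.5094.

Step 4 — take square root: d = √(0.5094) ≈ 0.7137.

d(x, mu) = √(0.5094) ≈ 0.7137


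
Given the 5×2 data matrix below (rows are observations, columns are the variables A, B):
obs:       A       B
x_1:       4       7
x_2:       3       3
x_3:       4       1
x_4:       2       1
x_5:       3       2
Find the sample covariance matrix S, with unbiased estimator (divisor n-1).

Step 1 — column means:
  mean(A) = (4 + 3 + 4 + 2 + 3) / 5 = 16/5 = 3.2
  mean(B) = (7 + 3 + 1 + 1 + 2) / 5 = 14/5 = 2.8

Step 2 — sample covariance S[i,j] = (1/(n-1)) · Σ_k (x_{k,i} - mean_i) · (x_{k,j} - mean_j), with n-1 = 4.
  S[A,A] = ((0.8)·(0.8) + (-0.2)·(-0.2) + (0.8)·(0.8) + (-1.2)·(-1.2) + (-0.2)·(-0.2)) / 4 = 2.8/4 = 0.7
  S[A,B] = ((0.8)·(4.2) + (-0.2)·(0.2) + (0.8)·(-1.8) + (-1.2)·(-1.8) + (-0.2)·(-0.8)) / 4 = 4.2/4 = 1.05
  S[B,B] = ((4.2)·(4.2) + (0.2)·(0.2) + (-1.8)·(-1.8) + (-1.8)·(-1.8) + (-0.8)·(-0.8)) / 4 = 24.8/4 = 6.2

S is symmetric (S[j,i] = S[i,j]). Assembling:

S = [[0.7, 1.05],
 [1.05, 6.2]]


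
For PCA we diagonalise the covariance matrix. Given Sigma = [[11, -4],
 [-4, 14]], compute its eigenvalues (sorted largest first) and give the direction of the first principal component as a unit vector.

Step 1 — characteristic polynomial of 2×2 Sigma:
  det(Sigma - λI) = λ² - trace · λ + det = 0.
  trace = 11 + 14 = 25, det = 11·14 - (-4)² = 138.
Step 2 — discriminant:
  Δ = trace² - 4·det = 625 - 552 = 73.
Step 3 — eigenvalues:
  λ = (trace ± √Δ)/2 = (25 ± 8.544)/2,
  λ_1 = 16.772,  λ_2 = 8.228.

Step 4 — unit eigenvector for λ_1: solve (Sigma - λ_1 I)v = 0. First row:
  (11 - 16.772)·v_x + (-4)·v_y = 0, i.e. (-5.772)·v_x + (-4)·v_y = 0,
  so v ∝ (b, λ_1 - a) = (-4, 5.772); multiply by -1 so the first entry is positive: u = (4, -5.772).
  ||u|| = √((4)² + (-5.772)²) = √(49.316) ≈ 7.0225,
  v_1 = u/||u|| ≈ (0.5696, -0.8219) (||v_1|| = 1).

λ_1 = 16.772,  λ_2 = 8.228;  v_1 ≈ (0.5696, -0.8219)


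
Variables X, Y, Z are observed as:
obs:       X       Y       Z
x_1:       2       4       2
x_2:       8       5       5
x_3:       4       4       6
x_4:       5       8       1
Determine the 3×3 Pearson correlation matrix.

Step 1 — column means:
  mean(X) = (2 + 8 + 4 + 5) / 4 = 19/4 = 4.75
  mean(Y) = (4 + 5 + 4 + 8) / 4 = 21/4 = 5.25
  mean(Z) = (2 + 5 + 6 + 1) / 4 = 14/4 = 3.5

Step 2 — sample variances and covariances s[i,j] = (1/(n-1)) · Σ_k (x_{k,i} - mean_i) · (x_{k,j} - mean_j), with n-1 = 3:
  s[X,X] = ((-2.75)·(-2.75) + (3.25)·(3.25) + (-0.75)·(-0.75) + (0.25)·(0.25)) / 3 = 18.75/3 = 6.25
  s[X,Y] = ((-2.75)·(-1.25) + (3.25)·(-0.25) + (-0.75)·(-1.25) + (0.25)·(2.75)) / 3 = 4.25/3 = 1.4167
  s[X,Z] = ((-2.75)·(-1.5) + (3.25)·(1.5) + (-0.75)·(2.5) + (0.25)·(-2.5)) / 3 = 6.5/3 = 2.1667
  s[Y,Y] = ((-1.25)·(-1.25) + (-0.25)·(-0.25) + (-1.25)·(-1.25) + (2.75)·(2.75)) / 3 = 10.75/3 = 3.5833
  s[Y,Z] = ((-1.25)·(-1.5) + (-0.25)·(1.5) + (-1.25)·(2.5) + (2.75)·(-2.5)) / 3 = -8.5/3 = -2.8333
  s[Z,Z] = ((-1.5)·(-1.5) + (1.5)·(1.5) + (2.5)·(2.5) + (-2.5)·(-2.5)) / 3 = 17/3 = 5.6667
  Sample standard deviations s_i = √(s[i,i]):
  s(X) = √(6.25) = 2.5
  s(Y) = √(3.5833) = 1.893
  s(Z) = √(5.6667) = 2.3805

Step 3 — r_{ij} = s_{ij} / (s_i · s_j):
  r[X,X] = 1 (diagonal).
  r[X,Y] = 1.4167 / (2.5 · 1.893) = 1.4167 / 4.7324 = 0.2994
  r[X,Z] = 2.1667 / (2.5 · 2.3805) = 2.1667 / 5.9512 = 0.3641
  r[Y,Y] = 1 (diagonal).
  r[Y,Z] = -2.8333 / (1.893 · 2.3805) = -2.8333 / 4.5062 = -0.6288
  r[Z,Z] = 1 (diagonal).

R is symmetric with unit diagonal. Assembling:

R = [[1, 0.2994, 0.3641],
 [0.2994, 1, -0.6288],
 [0.3641, -0.6288, 1]]


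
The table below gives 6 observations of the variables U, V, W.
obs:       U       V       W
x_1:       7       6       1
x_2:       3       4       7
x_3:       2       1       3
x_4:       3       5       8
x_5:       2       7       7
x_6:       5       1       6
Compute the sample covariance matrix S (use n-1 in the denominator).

Step 1 — column means:
  mean(U) = (7 + 3 + 2 + 3 + 2 + 5) / 6 = 22/6 = 3.6667
  mean(V) = (6 + 4 + 1 + 5 + 7 + 1) / 6 = 24/6 = 4
  mean(W) = (1 + 7 + 3 + 8 + 7 + 6) / 6 = 32/6 = 5.3333

Step 2 — sample covariance S[i,j] = (1/(n-1)) · Σ_k (x_{k,i} - mean_i) · (x_{k,j} - mean_j), with n-1 = 5.
  S[U,U] = ((3.3333)·(3.3333) + (-0.6667)·(-0.6667) + (-1.6667)·(-1.6667) + (-0.6667)·(-0.6667) + (-1.6667)·(-1.6667) + (1.3333)·(1.3333)) / 5 = 19.3333/5 = 3.8667
  S[U,V] = ((3.3333)·(2) + (-0.6667)·(0) + (-1.6667)·(-3) + (-0.6667)·(1) + (-1.6667)·(3) + (1.3333)·(-3)) / 5 = 2/5 = 0.4
  S[U,W] = ((3.3333)·(-4.3333) + (-0.6667)·(1.6667) + (-1.6667)·(-2.3333) + (-0.6667)·(2.6667) + (-1.6667)·(1.6667) + (1.3333)·(0.6667)) / 5 = -15.3333/5 = -3.0667
  S[V,V] = ((2)·(2) + (0)·(0) + (-3)·(-3) + (1)·(1) + (3)·(3) + (-3)·(-3)) / 5 = 32/5 = 6.4
  S[V,W] = ((2)·(-4.3333) + (0)·(1.6667) + (-3)·(-2.3333) + (1)·(2.6667) + (3)·(1.6667) + (-3)·(0.6667)) / 5 = 4/5 = 0.8
  S[W,W] = ((-4.3333)·(-4.3333) + (1.6667)·(1.6667) + (-2.3333)·(-2.3333) + (2.6667)·(2.6667) + (1.6667)·(1.6667) + (0.6667)·(0.6667)) / 5 = 37.3333/5 = 7.4667

S is symmetric (S[j,i] = S[i,j]). Assembling:

S = [[3.8667, 0.4, -3.0667],
 [0.4, 6.4, 0.8],
 [-3.0667, 0.8, 7.4667]]


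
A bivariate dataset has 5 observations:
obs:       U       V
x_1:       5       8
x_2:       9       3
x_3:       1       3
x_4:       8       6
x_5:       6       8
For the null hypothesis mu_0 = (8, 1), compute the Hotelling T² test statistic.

Step 1 — sample mean vector:
  mean(U) = (5 + 9 + 1 + 8 + 6) / 5 = 29/5 = 5.8
  mean(V) = (8 + 3 + 3 + 6 + 8) / 5 = 28/5 = 5.6
  x̄ = (5.8, 5.6),  deviation x̄ - mu_0 = (5.8, 5.6) - (8, 1) = (-2.2, 4.6).

Step 2 — sample covariance matrix, S[i,j] = (1/(n-1)) · Σ_k (x_{k,i} - mean_i) · (x_{k,j} - mean_j), divisor n-1 = 4:
  S[U,U] = ((-0.8)·(-0.8) + (3.2)·(3.2) + (-4.8)·(-4.8) + (2.2)·(2.2) + (0.2)·(0.2)) / 4 = 38.8/4 = 9.7
  S[U,V] = ((-0.8)·(2.4) + (3.2)·(-2.6) + (-4.8)·(-2.6) + (2.2)·(0.4) + (0.2)·(2.4)) / 4 = 3.6/4 = 0.9
  S[V,V] = ((2.4)·(2.4) + (-2.6)·(-2.6) + (-2.6)·(-2.6) + (0.4)·(0.4) + (2.4)·(2.4)) / 4 = 25.2/4 = 6.3
  S = [[9.7, 0.9],
 [0.9, 6.3]].

Step 3 — invert S. det(S) = 9.7·6.3 - (0.9)² = 60.3.
  S^{-1} = (1/det) · [[d, -b], [-b, a]] = [[0.1045, -0.0149],
 [-0.0149, 0.1609]].

Step 4 — quadratic form (x̄ - mu_0)^T · S^{-1} · (x̄ - mu_0):
  S^{-1} · (x̄ - mu_0) = (-0.2985, 0.7728),
  (x̄ - mu_0)^T · [...] = (-2.2)·(-0.2985) + (4.6)·(0.7728) = 4.2116.

Step 5 — scale by n: T² = 5 · 4.2116 = 21.058.

T² ≈ 21.058
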